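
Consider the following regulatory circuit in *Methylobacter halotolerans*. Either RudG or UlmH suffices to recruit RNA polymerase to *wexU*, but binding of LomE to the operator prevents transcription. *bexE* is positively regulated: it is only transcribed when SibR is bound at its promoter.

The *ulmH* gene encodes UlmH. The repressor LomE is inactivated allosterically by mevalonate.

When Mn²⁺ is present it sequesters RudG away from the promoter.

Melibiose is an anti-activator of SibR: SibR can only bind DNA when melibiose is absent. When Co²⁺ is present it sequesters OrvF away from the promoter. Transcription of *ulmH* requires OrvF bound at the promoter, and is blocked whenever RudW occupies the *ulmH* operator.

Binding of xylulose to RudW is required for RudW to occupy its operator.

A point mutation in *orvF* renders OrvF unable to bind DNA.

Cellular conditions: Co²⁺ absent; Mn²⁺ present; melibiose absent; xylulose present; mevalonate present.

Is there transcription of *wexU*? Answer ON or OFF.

OFF

Mn²⁺ is present, so RudG is inactive.
Mevalonate is present, so LomE is inactive.
OrvF is non-functional in this strain, so it has no effect.
Xylulose is present, so RudW is active.
With repressor RudW bound, *ulmH* is not transcribed.
So UlmH is not produced.
No activator is available at the *wexU* promoter, so *wexU* is not transcribed.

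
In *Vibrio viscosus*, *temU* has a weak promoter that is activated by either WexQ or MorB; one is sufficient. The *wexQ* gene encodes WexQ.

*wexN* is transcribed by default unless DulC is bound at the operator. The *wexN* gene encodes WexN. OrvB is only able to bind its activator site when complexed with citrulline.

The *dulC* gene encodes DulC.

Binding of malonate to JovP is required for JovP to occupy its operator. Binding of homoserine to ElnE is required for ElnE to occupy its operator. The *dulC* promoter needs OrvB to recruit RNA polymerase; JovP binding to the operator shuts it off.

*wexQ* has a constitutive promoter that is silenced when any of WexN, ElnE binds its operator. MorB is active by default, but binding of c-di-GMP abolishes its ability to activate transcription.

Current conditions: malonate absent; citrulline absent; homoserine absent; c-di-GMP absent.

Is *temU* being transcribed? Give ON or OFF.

ON

Malonate is absent, so JovP is inactive.
Citrulline is absent, so OrvB is inactive.
Required activator OrvB is absent, so *dulC* is not transcribed.
So DulC is not produced.
With no repressor bound, *wexN* is transcribed.
So WexN is produced and active.
Homoserine is absent, so ElnE is inactive.
With repressor WexN bound, *wexQ* is not transcribed.
So WexQ is not produced.
c-di-GMP is absent, so MorB is active.
Activator MorB is present, so *temU* is transcribed.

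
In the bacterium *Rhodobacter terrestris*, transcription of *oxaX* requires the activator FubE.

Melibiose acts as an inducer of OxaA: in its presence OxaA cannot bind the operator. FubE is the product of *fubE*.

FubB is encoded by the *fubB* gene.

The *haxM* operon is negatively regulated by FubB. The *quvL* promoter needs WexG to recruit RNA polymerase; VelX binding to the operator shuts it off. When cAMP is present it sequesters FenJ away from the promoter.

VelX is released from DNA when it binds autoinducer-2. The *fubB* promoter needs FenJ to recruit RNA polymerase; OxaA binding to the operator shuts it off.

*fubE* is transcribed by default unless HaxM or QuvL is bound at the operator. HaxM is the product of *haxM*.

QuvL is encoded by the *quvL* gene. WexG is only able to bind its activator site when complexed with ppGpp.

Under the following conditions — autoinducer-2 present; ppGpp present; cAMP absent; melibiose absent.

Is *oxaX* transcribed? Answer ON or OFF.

OFF

Melibiose is absent, so OxaA is active.
cAMP is absent, so FenJ is active.
With repressor OxaA bound, *fubB* is not transcribed.
So FubB is not produced.
With no repressor bound, *haxM* is transcribed.
So HaxM is produced and active.
ppGpp is present, so WexG is active.
Autoinducer-2 is present, so VelX is inactive.
No repressor is bound and WexG is active, so *quvL* is transcribed.
So QuvL is produced and active.
With repressor HaxM bound, *fubE* is not transcribed.
So FubE is not produced.
Required activator FubE is absent, so *oxaX* is not transcribed.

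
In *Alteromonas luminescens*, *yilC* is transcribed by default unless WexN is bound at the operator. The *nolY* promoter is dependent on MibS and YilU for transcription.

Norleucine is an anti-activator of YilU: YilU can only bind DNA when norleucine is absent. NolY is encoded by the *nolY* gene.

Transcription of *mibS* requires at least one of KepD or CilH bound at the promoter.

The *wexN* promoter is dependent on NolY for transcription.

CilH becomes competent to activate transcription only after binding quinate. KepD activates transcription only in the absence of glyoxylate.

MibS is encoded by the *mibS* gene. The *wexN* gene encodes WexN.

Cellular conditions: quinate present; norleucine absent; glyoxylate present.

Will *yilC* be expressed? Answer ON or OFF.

Glyoxylate is present, so KepD is inactive.
Quinate is present, so CilH is active.
Activator CilH is present, so *mibS* is transcribed.
So MibS is produced and active.
Norleucine is absent, so YilU is active.
No repressor is bound and MibS and YilU are active, so *nolY* is transcribed.
So NolY is produced and active.
No repressor is bound and NolY is active, so *wexN* is transcribed.
So WexN is produced and active.
With repressor WexN bound, *yilC* is not transcribed.

OFF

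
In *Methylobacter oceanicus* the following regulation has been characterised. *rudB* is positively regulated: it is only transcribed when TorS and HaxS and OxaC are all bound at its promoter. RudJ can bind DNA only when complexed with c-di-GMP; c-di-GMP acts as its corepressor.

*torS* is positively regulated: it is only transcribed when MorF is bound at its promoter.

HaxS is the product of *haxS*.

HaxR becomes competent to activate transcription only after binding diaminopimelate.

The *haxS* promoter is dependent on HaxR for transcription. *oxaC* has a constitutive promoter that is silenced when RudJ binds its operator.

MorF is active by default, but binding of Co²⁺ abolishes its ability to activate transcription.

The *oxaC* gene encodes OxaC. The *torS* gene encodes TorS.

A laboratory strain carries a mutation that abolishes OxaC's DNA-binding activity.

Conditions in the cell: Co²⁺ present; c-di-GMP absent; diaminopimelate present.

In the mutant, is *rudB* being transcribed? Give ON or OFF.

OFF

Co²⁺ is present, so MorF is inactive.
Required activator MorF is absent, so *torS* is not transcribed.
So TorS is not produced.
Diaminopimelate is present, so HaxR is active.
No repressor is bound and HaxR is active, so *haxS* is transcribed.
So HaxS is produced and active.
OxaC is non-functional in this strain, so it has no effect.
Required activator TorS is absent, so *rudB* is not transcribed.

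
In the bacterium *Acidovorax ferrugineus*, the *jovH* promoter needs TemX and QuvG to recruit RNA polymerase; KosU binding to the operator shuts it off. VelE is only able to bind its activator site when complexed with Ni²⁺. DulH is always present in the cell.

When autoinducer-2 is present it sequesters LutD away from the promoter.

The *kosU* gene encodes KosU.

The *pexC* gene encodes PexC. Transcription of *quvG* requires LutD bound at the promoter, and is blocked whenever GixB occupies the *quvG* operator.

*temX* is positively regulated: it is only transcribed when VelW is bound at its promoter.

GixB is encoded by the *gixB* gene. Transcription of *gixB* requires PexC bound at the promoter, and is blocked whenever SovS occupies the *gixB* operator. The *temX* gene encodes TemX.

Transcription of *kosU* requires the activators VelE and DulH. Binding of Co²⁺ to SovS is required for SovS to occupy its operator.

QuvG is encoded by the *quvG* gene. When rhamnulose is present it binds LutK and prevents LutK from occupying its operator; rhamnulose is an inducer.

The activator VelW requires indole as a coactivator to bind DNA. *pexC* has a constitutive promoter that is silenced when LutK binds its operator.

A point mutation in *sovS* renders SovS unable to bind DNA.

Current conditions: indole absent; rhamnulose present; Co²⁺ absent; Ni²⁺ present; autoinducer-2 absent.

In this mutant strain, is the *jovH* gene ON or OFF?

Indole is absent, so VelW is inactive.
Required activator VelW is absent, so *temX* is not transcribed.
So TemX is not produced.
SovS is non-functional in this strain, so it has no effect.
Rhamnulose is present, so LutK is inactive.
With no repressor bound, *pexC* is transcribed.
So PexC is produced and active.
No repressor is bound and PexC is active, so *gixB* is transcribed.
So GixB is produced and active.
Autoinducer-2 is absent, so LutD is active.
With repressor GixB bound, *quvG* is not transcribed.
So QuvG is not produced.
Ni²⁺ is present, so VelE is active.
DulH is produced constitutively and is active.
No repressor is bound and VelE and DulH are active, so *kosU* is transcribed.
So KosU is produced and active.
With repressor KosU bound, *jovH* is not transcribed.

OFF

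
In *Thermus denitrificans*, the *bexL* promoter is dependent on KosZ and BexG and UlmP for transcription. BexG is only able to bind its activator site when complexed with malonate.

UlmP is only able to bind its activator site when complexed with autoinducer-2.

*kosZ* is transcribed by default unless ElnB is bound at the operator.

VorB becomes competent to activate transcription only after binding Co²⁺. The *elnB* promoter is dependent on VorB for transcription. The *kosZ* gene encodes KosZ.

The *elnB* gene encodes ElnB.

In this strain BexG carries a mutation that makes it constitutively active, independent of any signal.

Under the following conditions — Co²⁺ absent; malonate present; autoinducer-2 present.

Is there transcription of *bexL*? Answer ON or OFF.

Co²⁺ is absent, so VorB is inactive.
Required activator VorB is absent, so *elnB* is not transcribed.
So ElnB is not produced.
With no repressor bound, *kosZ* is transcribed.
So KosZ is produced and active.
BexG is constitutively active in this strain.
Autoinducer-2 is present, so UlmP is active.
No repressor is bound and KosZ and BexG and UlmP are active, so *bexL* is transcribed.

ON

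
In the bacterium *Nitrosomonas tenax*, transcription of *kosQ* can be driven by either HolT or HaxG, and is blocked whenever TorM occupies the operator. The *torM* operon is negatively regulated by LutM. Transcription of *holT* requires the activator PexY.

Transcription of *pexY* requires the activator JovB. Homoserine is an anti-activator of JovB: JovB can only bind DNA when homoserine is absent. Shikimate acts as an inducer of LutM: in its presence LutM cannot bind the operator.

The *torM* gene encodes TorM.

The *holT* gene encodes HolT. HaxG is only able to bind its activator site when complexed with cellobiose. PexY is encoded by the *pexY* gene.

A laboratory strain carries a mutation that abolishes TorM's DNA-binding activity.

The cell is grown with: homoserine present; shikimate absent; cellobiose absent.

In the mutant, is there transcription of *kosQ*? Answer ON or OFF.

OFF

Homoserine is present, so JovB is inactive.
Required activator JovB is absent, so *pexY* is not transcribed.
So PexY is not produced.
Required activator PexY is absent, so *holT* is not transcribed.
So HolT is not produced.
TorM is non-functional in this strain, so it has no effect.
Cellobiose is absent, so HaxG is inactive.
No activator is available at the *kosQ* promoter, so *kosQ* is not transcribed.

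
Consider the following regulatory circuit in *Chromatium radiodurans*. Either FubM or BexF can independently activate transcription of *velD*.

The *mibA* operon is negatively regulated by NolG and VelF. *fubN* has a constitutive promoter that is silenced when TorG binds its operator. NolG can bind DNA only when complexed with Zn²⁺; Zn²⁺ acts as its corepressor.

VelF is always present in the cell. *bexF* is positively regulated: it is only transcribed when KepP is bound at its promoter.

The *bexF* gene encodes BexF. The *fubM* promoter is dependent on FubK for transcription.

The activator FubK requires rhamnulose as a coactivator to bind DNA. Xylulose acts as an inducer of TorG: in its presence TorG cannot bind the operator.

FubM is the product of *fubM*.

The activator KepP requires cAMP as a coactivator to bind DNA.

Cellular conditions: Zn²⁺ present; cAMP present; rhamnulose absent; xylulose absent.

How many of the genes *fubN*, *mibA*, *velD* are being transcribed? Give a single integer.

1

Xylulose is absent, so TorG is active.
With repressor TorG bound, *fubN* is not transcribed.
→ *fubN* is OFF.
Zn²⁺ is present, so NolG is active.
VelF is produced constitutively and is active.
With repressor NolG bound, *mibA* is not transcribed.
→ *mibA* is OFF.
Rhamnulose is absent, so FubK is inactive.
Required activator FubK is absent, so *fubM* is not transcribed.
So FubM is not produced.
cAMP is present, so KepP is active.
No repressor is bound and KepP is active, so *bexF* is transcribed.
So BexF is produced and active.
Activator BexF is present, so *velD* is transcribed.
→ *velD* is ON.
1 of the 3 genes is transcribed.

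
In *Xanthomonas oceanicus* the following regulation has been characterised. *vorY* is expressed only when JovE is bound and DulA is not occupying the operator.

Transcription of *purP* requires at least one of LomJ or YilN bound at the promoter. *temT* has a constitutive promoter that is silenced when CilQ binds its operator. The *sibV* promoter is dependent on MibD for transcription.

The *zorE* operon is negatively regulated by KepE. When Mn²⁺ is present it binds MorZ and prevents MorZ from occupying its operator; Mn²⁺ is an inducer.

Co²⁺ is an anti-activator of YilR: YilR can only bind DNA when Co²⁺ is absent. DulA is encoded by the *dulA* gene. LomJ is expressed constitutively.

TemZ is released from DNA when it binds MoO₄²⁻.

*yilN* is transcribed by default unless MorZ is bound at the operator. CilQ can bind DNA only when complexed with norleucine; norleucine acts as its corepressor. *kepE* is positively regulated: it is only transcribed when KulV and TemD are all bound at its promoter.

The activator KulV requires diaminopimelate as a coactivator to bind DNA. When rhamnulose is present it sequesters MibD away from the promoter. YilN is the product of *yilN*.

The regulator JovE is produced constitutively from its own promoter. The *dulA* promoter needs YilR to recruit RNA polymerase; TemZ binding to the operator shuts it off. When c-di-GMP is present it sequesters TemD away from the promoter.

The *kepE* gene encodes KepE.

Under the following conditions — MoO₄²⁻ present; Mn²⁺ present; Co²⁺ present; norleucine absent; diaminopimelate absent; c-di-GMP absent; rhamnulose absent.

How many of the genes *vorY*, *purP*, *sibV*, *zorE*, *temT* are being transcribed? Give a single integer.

5

MoO₄²⁻ is present, so TemZ is inactive.
Co²⁺ is present, so YilR is inactive.
Required activator YilR is absent, so *dulA* is not transcribed.
So DulA is not produced.
JovE is produced constitutively and is active.
No repressor is bound and JovE is active, so *vorY* is transcribed.
→ *vorY* is ON.
LomJ is produced constitutively and is active.
Mn²⁺ is present, so MorZ is inactive.
With no repressor bound, *yilN* is transcribed.
So YilN is produced and active.
Activator LomJ is present, so *purP* is transcribed.
→ *purP* is ON.
Rhamnulose is absent, so MibD is active.
No repressor is bound and MibD is active, so *sibV* is transcribed.
→ *sibV* is ON.
Diaminopimelate is absent, so KulV is inactive.
c-di-GMP is absent, so TemD is active.
Required activator KulV is absent, so *kepE* is not transcribed.
So KepE is not produced.
With no repressor bound, *zorE* is transcribed.
→ *zorE* is ON.
Norleucine is absent, so CilQ is inactive.
With no repressor bound, *temT* is transcribed.
→ *temT* is ON.
5 of the 5 genes are transcribed.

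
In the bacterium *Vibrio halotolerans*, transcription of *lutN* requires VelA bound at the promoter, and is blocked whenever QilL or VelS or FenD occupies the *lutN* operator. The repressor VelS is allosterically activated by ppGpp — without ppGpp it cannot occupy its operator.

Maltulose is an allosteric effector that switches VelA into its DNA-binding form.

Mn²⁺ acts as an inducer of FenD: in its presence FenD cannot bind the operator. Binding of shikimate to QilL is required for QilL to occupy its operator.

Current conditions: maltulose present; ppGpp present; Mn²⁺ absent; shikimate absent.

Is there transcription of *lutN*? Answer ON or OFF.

OFF

Shikimate is absent, so QilL is inactive.
Maltulose is present, so VelA is active.
ppGpp is present, so VelS is active.
Mn²⁺ is absent, so FenD is active.
With repressor VelS bound, *lutN* is not transcribed.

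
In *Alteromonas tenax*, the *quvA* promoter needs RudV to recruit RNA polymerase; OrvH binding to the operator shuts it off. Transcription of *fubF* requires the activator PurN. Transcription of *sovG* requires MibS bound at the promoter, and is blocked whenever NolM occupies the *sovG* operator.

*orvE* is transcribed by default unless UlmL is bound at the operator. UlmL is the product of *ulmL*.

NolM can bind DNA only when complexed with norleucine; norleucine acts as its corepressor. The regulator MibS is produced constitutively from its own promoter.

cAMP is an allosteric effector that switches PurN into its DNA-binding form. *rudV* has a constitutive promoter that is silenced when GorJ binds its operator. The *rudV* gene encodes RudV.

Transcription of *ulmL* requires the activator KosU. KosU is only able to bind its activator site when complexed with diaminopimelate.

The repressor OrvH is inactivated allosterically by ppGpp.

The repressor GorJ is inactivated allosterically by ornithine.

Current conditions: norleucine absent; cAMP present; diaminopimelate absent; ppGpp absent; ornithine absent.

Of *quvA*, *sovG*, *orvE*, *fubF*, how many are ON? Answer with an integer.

3

Ornithine is absent, so GorJ is active.
With repressor GorJ bound, *rudV* is not transcribed.
So RudV is not produced.
ppGpp is absent, so OrvH is active.
With repressor OrvH bound, *quvA* is not transcribed.
→ *quvA* is OFF.
MibS is produced constitutively and is active.
Norleucine is absent, so NolM is inactive.
No repressor is bound and MibS is active, so *sovG* is transcribed.
→ *sovG* is ON.
Diaminopimelate is absent, so KosU is inactive.
Required activator KosU is absent, so *ulmL* is not transcribed.
So UlmL is not produced.
With no repressor bound, *orvE* is transcribed.
→ *orvE* is ON.
cAMP is present, so PurN is active.
No repressor is bound and PurN is active, so *fubF* is transcribed.
→ *fubF* is ON.
3 of the 4 genes are transcribed.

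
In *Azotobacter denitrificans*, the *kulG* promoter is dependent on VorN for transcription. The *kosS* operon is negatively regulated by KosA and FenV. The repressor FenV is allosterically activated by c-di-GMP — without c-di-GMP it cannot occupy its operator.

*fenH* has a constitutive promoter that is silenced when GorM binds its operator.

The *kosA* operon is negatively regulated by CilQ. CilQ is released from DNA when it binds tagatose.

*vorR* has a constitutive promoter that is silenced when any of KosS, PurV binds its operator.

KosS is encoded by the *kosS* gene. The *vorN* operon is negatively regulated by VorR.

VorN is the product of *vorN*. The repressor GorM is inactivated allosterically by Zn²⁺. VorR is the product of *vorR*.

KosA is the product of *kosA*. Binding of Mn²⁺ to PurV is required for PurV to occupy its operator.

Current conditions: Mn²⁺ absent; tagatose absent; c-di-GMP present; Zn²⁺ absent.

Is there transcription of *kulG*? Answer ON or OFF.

OFF

Tagatose is absent, so CilQ is active.
With repressor CilQ bound, *kosA* is not transcribed.
So KosA is not produced.
c-di-GMP is present, so FenV is active.
With repressor FenV bound, *kosS* is not transcribed.
So KosS is not produced.
Mn²⁺ is absent, so PurV is inactive.
With no repressor bound, *vorR* is transcribed.
So VorR is produced and active.
With repressor VorR bound, *vorN* is not transcribed.
So VorN is not produced.
Required activator VorN is absent, so *kulG* is not transcribed.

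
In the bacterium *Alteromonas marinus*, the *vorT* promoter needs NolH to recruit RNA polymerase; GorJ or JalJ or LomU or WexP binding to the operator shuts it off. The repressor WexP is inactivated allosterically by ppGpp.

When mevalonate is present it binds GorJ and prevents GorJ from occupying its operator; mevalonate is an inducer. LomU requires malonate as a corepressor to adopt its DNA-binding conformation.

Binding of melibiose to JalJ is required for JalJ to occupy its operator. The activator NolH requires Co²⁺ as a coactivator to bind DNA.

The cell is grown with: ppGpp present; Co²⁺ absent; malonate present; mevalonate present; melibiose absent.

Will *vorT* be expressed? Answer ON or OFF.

Mevalonate is present, so GorJ is inactive.
Melibiose is absent, so JalJ is inactive.
Malonate is present, so LomU is active.
ppGpp is present, so WexP is inactive.
Co²⁺ is absent, so NolH is inactive.
With repressor LomU bound, *vorT* is not transcribed.

OFF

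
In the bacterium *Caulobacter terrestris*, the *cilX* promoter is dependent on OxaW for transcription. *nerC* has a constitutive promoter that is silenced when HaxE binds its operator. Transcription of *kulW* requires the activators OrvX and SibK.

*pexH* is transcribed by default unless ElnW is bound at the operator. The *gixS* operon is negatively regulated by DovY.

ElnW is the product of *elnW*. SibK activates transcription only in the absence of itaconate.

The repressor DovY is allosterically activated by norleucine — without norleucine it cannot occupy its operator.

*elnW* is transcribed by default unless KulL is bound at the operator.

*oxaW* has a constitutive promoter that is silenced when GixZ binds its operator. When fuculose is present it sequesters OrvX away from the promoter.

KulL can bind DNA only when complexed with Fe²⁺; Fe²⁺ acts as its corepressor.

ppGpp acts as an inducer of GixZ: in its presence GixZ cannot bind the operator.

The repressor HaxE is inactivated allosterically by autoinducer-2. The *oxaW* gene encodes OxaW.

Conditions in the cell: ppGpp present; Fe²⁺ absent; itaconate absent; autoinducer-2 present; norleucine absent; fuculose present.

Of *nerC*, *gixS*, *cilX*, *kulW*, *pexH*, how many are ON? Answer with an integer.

Autoinducer-2 is present, so HaxE is inactive.
With no repressor bound, *nerC* is transcribed.
→ *nerC* is ON.
Norleucine is absent, so DovY is inactive.
With no repressor bound, *gixS* is transcribed.
→ *gixS* is ON.
ppGpp is present, so GixZ is inactive.
With no repressor bound, *oxaW* is transcribed.
So OxaW is produced and active.
No repressor is bound and OxaW is active, so *cilX* is transcribed.
→ *cilX* is ON.
Fuculose is present, so OrvX is inactive.
Itaconate is absent, so SibK is active.
Required activator OrvX is absent, so *kulW* is not transcribed.
→ *kulW* is OFF.
Fe²⁺ is absent, so KulL is inactive.
With no repressor bound, *elnW* is transcribed.
So ElnW is produced and active.
With repressor ElnW bound, *pexH* is not transcribed.
→ *pexH* is OFF.
3 of the 5 genes are transcribed.

3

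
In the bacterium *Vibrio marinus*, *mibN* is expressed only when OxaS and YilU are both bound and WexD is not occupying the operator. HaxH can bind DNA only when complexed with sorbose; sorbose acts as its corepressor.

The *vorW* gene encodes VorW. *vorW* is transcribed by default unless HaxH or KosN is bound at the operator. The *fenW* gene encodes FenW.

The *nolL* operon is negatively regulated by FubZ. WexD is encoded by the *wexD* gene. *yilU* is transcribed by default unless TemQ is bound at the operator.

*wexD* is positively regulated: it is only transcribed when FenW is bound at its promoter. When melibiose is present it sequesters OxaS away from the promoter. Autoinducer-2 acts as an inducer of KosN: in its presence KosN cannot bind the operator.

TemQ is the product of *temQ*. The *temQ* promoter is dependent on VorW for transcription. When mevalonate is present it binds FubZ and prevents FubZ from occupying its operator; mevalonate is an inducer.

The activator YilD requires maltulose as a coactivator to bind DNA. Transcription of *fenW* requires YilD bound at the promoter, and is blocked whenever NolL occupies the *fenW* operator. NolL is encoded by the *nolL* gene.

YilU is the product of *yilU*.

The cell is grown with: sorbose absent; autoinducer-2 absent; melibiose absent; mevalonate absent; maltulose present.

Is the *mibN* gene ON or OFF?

OFF

Maltulose is present, so YilD is active.
Mevalonate is absent, so FubZ is active.
With repressor FubZ bound, *nolL* is not transcribed.
So NolL is not produced.
No repressor is bound and YilD is active, so *fenW* is transcribed.
So FenW is produced and active.
No repressor is bound and FenW is active, so *wexD* is transcribed.
So WexD is produced and active.
Melibiose is absent, so OxaS is active.
Sorbose is absent, so HaxH is inactive.
Autoinducer-2 is absent, so KosN is active.
With repressor KosN bound, *vorW* is not transcribed.
So VorW is not produced.
Required activator VorW is absent, so *temQ* is not transcribed.
So TemQ is not produced.
With no repressor bound, *yilU* is transcribed.
So YilU is produced and active.
With repressor WexD bound, *mibN* is not transcribed.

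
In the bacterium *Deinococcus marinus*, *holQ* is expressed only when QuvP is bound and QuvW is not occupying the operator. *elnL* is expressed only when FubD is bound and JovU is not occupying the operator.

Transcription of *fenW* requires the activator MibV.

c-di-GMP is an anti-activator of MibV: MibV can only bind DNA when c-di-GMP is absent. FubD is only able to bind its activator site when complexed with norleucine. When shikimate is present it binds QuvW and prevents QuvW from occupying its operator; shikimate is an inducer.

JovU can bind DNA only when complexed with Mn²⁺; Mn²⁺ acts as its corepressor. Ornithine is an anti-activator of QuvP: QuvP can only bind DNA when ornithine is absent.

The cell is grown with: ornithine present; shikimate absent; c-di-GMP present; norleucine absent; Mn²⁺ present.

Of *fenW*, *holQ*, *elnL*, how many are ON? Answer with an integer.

0

c-di-GMP is present, so MibV is inactive.
Required activator MibV is absent, so *fenW* is not transcribed.
→ *fenW* is OFF.
Ornithine is present, so QuvP is inactive.
Shikimate is absent, so QuvW is active.
With repressor QuvW bound, *holQ* is not transcribed.
→ *holQ* is OFF.
Mn²⁺ is present, so JovU is active.
Norleucine is absent, so FubD is inactive.
With repressor JovU bound, *elnL* is not transcribed.
→ *elnL* is OFF.
0 of the 3 genes are transcribed.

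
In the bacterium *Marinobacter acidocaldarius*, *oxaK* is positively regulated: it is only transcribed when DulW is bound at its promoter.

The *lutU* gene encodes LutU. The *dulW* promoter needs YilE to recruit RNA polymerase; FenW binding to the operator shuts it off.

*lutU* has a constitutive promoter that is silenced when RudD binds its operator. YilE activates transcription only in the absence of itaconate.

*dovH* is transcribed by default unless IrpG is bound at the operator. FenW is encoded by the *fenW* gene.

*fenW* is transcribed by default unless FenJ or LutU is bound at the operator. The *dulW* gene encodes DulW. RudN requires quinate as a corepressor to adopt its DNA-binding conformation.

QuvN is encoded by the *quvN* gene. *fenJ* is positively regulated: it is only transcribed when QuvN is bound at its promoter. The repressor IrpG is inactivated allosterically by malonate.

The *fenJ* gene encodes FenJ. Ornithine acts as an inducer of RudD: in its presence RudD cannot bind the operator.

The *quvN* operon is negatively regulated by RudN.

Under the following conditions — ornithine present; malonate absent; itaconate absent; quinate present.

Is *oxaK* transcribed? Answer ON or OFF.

ON

Quinate is present, so RudN is active.
With repressor RudN bound, *quvN* is not transcribed.
So QuvN is not produced.
Required activator QuvN is absent, so *fenJ* is not transcribed.
So FenJ is not produced.
Ornithine is present, so RudD is inactive.
With no repressor bound, *lutU* is transcribed.
So LutU is produced and active.
With repressor LutU bound, *fenW* is not transcribed.
So FenW is not produced.
Itaconate is absent, so YilE is active.
No repressor is bound and YilE is active, so *dulW* is transcribed.
So DulW is produced and active.
No repressor is bound and DulW is active, so *oxaK* is transcribed.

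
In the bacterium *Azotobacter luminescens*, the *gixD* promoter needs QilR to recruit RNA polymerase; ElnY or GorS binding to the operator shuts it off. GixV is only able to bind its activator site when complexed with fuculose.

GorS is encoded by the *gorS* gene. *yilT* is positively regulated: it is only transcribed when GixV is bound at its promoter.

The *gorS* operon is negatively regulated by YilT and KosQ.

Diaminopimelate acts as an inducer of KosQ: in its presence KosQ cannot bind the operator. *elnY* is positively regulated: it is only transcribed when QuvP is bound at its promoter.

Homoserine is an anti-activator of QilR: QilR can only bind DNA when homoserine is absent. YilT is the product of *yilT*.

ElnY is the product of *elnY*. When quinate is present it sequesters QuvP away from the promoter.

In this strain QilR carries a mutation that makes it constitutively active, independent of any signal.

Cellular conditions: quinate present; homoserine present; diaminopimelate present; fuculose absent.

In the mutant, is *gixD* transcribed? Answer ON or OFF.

OFF

Quinate is present, so QuvP is inactive.
Required activator QuvP is absent, so *elnY* is not transcribed.
So ElnY is not produced.
QilR is constitutively active in this strain.
Fuculose is absent, so GixV is inactive.
Required activator GixV is absent, so *yilT* is not transcribed.
So YilT is not produced.
Diaminopimelate is present, so KosQ is inactive.
With no repressor bound, *gorS* is transcribed.
So GorS is produced and active.
With repressor GorS bound, *gixD* is not transcribed.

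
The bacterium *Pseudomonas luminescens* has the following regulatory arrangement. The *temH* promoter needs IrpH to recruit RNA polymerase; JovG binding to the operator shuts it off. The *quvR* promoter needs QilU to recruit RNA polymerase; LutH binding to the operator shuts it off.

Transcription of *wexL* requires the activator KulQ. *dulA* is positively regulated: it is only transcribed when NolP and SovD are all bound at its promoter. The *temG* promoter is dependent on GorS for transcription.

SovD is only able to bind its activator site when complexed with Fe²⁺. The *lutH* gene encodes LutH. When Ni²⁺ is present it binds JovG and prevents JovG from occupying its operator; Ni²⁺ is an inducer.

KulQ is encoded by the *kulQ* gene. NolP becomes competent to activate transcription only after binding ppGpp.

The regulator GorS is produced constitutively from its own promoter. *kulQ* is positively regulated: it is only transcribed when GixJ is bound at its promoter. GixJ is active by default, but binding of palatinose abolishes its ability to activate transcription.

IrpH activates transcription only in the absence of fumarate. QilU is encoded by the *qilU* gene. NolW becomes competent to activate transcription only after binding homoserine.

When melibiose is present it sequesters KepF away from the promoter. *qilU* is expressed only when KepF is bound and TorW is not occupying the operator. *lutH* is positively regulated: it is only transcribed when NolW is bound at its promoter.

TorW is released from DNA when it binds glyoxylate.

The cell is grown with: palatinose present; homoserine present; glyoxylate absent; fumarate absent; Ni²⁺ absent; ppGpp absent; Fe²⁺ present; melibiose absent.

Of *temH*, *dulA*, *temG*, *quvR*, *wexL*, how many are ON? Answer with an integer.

1

Fumarate is absent, so IrpH is active.
Ni²⁺ is absent, so JovG is active.
With repressor JovG bound, *temH* is not transcribed.
→ *temH* is OFF.
ppGpp is absent, so NolP is inactive.
Fe²⁺ is present, so SovD is active.
Required activator NolP is absent, so *dulA* is not transcribed.
→ *dulA* is OFF.
GorS is produced constitutively and is active.
No repressor is bound and GorS is active, so *temG* is transcribed.
→ *temG* is ON.
Glyoxylate is absent, so TorW is active.
Melibiose is absent, so KepF is active.
With repressor TorW bound, *qilU* is not transcribed.
So QilU is not produced.
Homoserine is present, so NolW is active.
No repressor is bound and NolW is active, so *lutH* is transcribed.
So LutH is produced and active.
With repressor LutH bound, *quvR* is not transcribed.
→ *quvR* is OFF.
Palatinose is present, so GixJ is inactive.
Required activator GixJ is absent, so *kulQ* is not transcribed.
So KulQ is not produced.
Required activator KulQ is absent, so *wexL* is not transcribed.
→ *wexL* is OFF.
1 of the 5 genes is transcribed.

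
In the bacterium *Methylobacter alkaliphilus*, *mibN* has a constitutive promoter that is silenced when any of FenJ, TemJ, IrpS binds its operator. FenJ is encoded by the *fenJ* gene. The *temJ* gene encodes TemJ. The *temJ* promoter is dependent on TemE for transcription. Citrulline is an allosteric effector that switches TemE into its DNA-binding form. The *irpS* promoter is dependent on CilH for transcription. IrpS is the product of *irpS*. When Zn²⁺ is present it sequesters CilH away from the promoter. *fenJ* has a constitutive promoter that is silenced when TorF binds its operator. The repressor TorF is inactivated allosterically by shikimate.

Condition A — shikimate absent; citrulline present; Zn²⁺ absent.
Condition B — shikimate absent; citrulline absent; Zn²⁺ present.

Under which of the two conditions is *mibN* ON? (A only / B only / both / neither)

B only

Condition A:
Shikimate is absent, so TorF is active.
With repressor TorF bound, *fenJ* is not transcribed.
So FenJ is not produced.
Citrulline is present, so TemE is active.
No repressor is bound and TemE is active, so *temJ* is transcribed.
So TemJ is produced and active.
Zn²⁺ is absent, so CilH is active.
No repressor is bound and CilH is active, so *irpS* is transcribed.
So IrpS is produced and active.
With repressor TemJ bound, *mibN* is not transcribed.
→ *mibN* is OFF in A.
Condition B:
Shikimate is absent, so TorF is active.
With repressor TorF bound, *fenJ* is not transcribed.
So FenJ is not produced.
Citrulline is absent, so TemE is inactive.
Required activator TemE is absent, so *temJ* is not transcribed.
So TemJ is not produced.
Zn²⁺ is present, so CilH is inactive.
Required activator CilH is absent, so *irpS* is not transcribed.
So IrpS is not produced.
With no repressor bound, *mibN* is transcribed.
→ *mibN* is ON in B.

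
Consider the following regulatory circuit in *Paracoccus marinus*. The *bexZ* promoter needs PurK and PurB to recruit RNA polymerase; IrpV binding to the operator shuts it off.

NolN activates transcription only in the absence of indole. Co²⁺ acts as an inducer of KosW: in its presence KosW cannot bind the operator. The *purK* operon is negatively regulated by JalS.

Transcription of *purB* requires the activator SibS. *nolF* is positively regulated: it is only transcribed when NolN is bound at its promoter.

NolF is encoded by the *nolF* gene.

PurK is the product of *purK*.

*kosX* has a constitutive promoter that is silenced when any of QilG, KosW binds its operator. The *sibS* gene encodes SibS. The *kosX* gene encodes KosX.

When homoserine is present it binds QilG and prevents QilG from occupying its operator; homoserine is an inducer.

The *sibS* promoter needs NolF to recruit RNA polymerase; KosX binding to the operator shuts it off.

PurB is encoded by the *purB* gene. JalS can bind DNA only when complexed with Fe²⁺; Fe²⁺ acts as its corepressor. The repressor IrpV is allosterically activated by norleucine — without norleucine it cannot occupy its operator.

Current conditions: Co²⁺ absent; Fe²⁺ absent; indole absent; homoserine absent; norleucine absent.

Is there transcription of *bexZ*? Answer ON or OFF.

Fe²⁺ is absent, so JalS is inactive.
With no repressor bound, *purK* is transcribed.
So PurK is produced and active.
Norleucine is absent, so IrpV is inactive.
Homoserine is absent, so QilG is active.
Co²⁺ is absent, so KosW is active.
With repressor QilG bound, *kosX* is not transcribed.
So KosX is not produced.
Indole is absent, so NolN is active.
No repressor is bound and NolN is active, so *nolF* is transcribed.
So NolF is produced and active.
No repressor is bound and NolF is active, so *sibS* is transcribed.
So SibS is produced and active.
No repressor is bound and SibS is active, so *purB* is transcribed.
So PurB is produced and active.
No repressor is bound and PurK and PurB are active, so *bexZ* is transcribed.

ON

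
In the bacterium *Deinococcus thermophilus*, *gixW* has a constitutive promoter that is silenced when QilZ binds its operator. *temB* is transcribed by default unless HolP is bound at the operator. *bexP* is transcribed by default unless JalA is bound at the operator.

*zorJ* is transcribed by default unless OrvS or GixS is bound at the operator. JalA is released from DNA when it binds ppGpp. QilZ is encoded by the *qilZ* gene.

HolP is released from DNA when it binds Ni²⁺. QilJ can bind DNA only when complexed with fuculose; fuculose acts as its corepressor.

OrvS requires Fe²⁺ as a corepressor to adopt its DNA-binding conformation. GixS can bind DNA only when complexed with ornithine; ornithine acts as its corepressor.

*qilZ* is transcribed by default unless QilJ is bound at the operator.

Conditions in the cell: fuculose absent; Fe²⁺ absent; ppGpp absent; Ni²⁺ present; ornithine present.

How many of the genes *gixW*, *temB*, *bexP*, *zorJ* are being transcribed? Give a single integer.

Fuculose is absent, so QilJ is inactive.
With no repressor bound, *qilZ* is transcribed.
So QilZ is produced and active.
With repressor QilZ bound, *gixW* is not transcribed.
→ *gixW* is OFF.
Ni²⁺ is present, so HolP is inactive.
With no repressor bound, *temB* is transcribed.
→ *temB* is ON.
ppGpp is absent, so JalA is active.
With repressor JalA bound, *bexP* is not transcribed.
→ *bexP* is OFF.
Fe²⁺ is absent, so OrvS is inactive.
Ornithine is present, so GixS is active.
With repressor GixS bound, *zorJ* is not transcribed.
→ *zorJ* is OFF.
1 of the 4 genes is transcribed.

1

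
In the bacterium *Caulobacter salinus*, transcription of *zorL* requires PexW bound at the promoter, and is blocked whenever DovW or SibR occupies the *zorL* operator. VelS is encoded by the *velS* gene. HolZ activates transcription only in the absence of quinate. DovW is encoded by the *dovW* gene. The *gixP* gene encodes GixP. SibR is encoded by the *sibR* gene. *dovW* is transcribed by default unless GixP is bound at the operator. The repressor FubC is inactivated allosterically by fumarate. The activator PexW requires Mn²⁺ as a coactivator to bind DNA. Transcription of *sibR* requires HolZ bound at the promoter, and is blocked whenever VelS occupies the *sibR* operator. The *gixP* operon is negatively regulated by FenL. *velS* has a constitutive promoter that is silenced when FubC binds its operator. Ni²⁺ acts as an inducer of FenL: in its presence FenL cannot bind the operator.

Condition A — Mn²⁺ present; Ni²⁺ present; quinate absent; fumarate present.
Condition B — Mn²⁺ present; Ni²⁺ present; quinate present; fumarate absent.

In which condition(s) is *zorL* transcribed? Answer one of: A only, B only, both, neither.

Condition A:
Mn²⁺ is present, so PexW is active.
Ni²⁺ is present, so FenL is inactive.
With no repressor bound, *gixP* is transcribed.
So GixP is produced and active.
With repressor GixP bound, *dovW* is not transcribed.
So DovW is not produced.
Quinate is absent, so HolZ is active.
Fumarate is present, so FubC is inactive.
With no repressor bound, *velS* is transcribed.
So VelS is produced and active.
With repressor VelS bound, *sibR* is not transcribed.
So SibR is not produced.
No repressor is bound and PexW is active, so *zorL* is transcribed.
→ *zorL* is ON in A.
Condition B:
Mn²⁺ is present, so PexW is active.
Ni²⁺ is present, so FenL is inactive.
With no repressor bound, *gixP* is transcribed.
So GixP is produced and active.
With repressor GixP bound, *dovW* is not transcribed.
So DovW is not produced.
Quinate is present, so HolZ is inactive.
Fumarate is absent, so FubC is active.
With repressor FubC bound, *velS* is not transcribed.
So VelS is not produced.
Required activator HolZ is absent, so *sibR* is not transcribed.
So SibR is not produced.
No repressor is bound and PexW is active, so *zorL* is transcribed.
→ *zorL* is ON in B.

both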